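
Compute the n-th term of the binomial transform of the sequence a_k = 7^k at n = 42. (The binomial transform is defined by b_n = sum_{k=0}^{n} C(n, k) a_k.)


With a_k = 7^k, b_n = sum_{k=0}^{n} C(n, k) 7^k = (1 + 7)^n by the binomial theorem.
For n = 42: (1 + 7)^42 = 8^42 = 85070591730234615865843651857942052864.

85070591730234615865843651857942052864


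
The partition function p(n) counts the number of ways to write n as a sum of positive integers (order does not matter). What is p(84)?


Using the generating function prod_{k>=1} 1/(1-x^k), we compute p(84).
By dynamic programming over parts 1 through 84:
p(84) = 26543660

26543660


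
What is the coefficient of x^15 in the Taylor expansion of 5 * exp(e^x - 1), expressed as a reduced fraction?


exp(e^x - 1) = sum_{k>=0} Bell_k x^k / k!, where Bell_k is the k-th Bell number.
So the coefficient of x^15 is 5 * Bell_15 / 15!.
Computing: Bell_15 = 1382958545 and 15! = 1307674368000, giving
5 * 1382958545/1307674368000 = 276591709/52306974720.

276591709/52306974720


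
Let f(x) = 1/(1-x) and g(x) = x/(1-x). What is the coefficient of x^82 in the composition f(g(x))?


First simplify the composition: f(g(x)) = 1/(1 - x/(1-x)) = (1-x)/((1-x) - x) = (1-x)/(1-2x).
Now extract the coefficient. Write (1-x)/(1-2x) = 1/(1-2x) - x/(1-2x).
The coefficient of x^n in 1/(1-2x) is 2^n, and in x/(1-2x) is 2^(n-1) (for n >= 1).
So the coefficient of x^82 is 2^82 - 2^81 = 4835703278458516698824704 - 2417851639229258349412352 = 2417851639229258349412352.

2417851639229258349412352


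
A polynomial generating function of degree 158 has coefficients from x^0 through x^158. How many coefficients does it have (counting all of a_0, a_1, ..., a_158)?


A polynomial of degree 158 takes the form a_0 + a_1 x + ... + a_158 x^158.
The number of coefficients is 158 + 1 = 159.

159


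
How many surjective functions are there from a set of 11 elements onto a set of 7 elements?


By inclusion-exclusion on which target elements are missed, the number of surjections from an n-set onto a k-set is
surj(n, k) = sum_{j=0}^{k} (-1)^j C(k, j) (k - j)^n.
Equivalently surj(n, k) = k! * S(n, k), where S(n, k) is the Stirling number of the second kind.
For n = 11, k = 7:
S(11, 7) = 63987, so
surj = 7! * 63987 = 5040 * 63987 = 322494480.

322494480


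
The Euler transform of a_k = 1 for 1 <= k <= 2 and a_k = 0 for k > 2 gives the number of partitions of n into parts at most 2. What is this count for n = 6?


Partitions of 6 into parts at most 2:
Using generating function (1-x)^(-1)(1-x^2)^(-1),
the coefficient of x^6 = 4

4


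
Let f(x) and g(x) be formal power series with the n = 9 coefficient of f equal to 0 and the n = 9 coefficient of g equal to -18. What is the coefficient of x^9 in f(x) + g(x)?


Addition of formal power series is termwise.
The coefficient of x^9 in f + g = 0 + -18
= -18

-18


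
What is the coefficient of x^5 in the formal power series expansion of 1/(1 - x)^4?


The expansion 1/(1 - x)^r = sum_{k>=0} C(k + r - 1, r - 1) x^k follows from the multiset / negative-binomial theorem (or from repeated differentiation of the geometric series).
For r = 4 and k = 5:
C(8, 3) = 40320 / (6 * 120) = 56.

56


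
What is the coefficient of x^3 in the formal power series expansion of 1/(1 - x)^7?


The negative binomial / multiset identity is
1/(1 - x)^r = sum_{k>=0} C(k + r - 1, r - 1) x^k.
Here r = 7 and k = 3, so the coefficient is
C(3 + 6, 6) = C(9, 6)
= 84

84


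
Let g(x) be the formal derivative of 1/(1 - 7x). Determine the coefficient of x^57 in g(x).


Differentiate termwise: d/dx sum_{k>=0} 7^k x^k = sum_{k>=1} k 7^k x^(k-1) = sum_{j>=0} (j+1) 7^(j+1) x^j.
Equivalently, d/dx [1/(1 - 7x)] = 7/(1 - 7x)^2.
For j = 57: 58 * 7^58 = 58 * 10367793076318844190248738727596255138212949486449 = 601331998426492963034426846200582798016351070214042.

601331998426492963034426846200582798016351070214042


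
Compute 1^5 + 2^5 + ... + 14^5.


This power sum has a closed form given by Faulhaber's formula
sum_{k=1}^{m} k^p = (1 / (p + 1)) * sum_{j=0}^{p} C(p + 1, j) B_j m^(p + 1 - j),
but for small m direct computation is fastest:
1 + 32 + 243 + 1024 + 3125 + 7776 + 16807 + 32768 + 59049 + 100000 + 161051 + 248832 + 371293 + 537824 = 1539825.

1539825


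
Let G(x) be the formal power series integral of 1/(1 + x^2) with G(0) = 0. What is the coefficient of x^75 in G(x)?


1/(1 + x^2) = sum_{j>=0} (-1)^j x^(2j). Integrating termwise with G(0) = 0:
G(x) = sum_{j>=0} (-1)^j x^(2j+1) / (2j+1) = arctan(x).
Only odd powers are nonzero. For x^75 write 75 = 2*37 + 1, giving
(-1)^37 / 75 = -1/75 = -1/75.

-1/75


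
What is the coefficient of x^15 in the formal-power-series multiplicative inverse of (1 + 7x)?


The inverse is 1/(1 + 7x). Apply the geometric identity 1/(1 - y) = sum_{k>=0} y^k with y = -7x:
1/(1 + 7x) = sum_{k>=0} (-7)^k x^k.
So the coefficient of x^15 is (-7)^15 = -4747561509943.

-4747561509943


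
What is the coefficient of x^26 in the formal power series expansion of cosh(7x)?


The Maclaurin series is cosh(t) = sum_{m>=0} t^(2m) / (2m)!, so substituting t = 7x, only even powers of x are nonzero, with coefficient of x^(2m) equal to 7^(2m) / (2m)!.
For x^26 the coefficient is 7^26/26! = 9387480337647754305649/403291461126605635584000000 = 27368747340080916343/1175776854596517888000000.

27368747340080916343/1175776854596517888000000


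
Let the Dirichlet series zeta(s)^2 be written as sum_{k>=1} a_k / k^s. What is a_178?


The Dirichlet convolution of the constant function 1 with itself gives (1 * 1)(k) = sum_{d | k} 1 = d(k), the number of positive divisors of k.
Since zeta(s) = sum_{k>=1} 1/k^s, we have zeta(s)^2 = sum_{k>=1} d(k)/k^s, so a_k = d(k).
For k = 178: the divisors are 1, 2, 89, 178.
Count = 4.

4


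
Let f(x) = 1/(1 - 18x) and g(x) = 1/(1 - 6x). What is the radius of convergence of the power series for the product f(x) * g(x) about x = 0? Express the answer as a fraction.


The radius of 1/(1 - 18x) is 1/18 (nearest singularity at x = 1/18), and the radius of 1/(1 - 6x) is 1/6.
The product f(x)*g(x) = 1/((1 - 18x)(1 - 6x)) has singularities at both 1/18 and 1/6, so its radius of convergence is the distance to the nearest one:
min(1/18, 1/6) = 1/18.

1/18


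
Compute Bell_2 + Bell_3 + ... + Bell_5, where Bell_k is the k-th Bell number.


Recall Bell_k counts set partitions of a k-set (with Bell_0 = 1 by convention).
Bell_2 through Bell_5: 2, 5, 15, 52
Sum = 2 + 5 + 15 + 52 = 74.

74


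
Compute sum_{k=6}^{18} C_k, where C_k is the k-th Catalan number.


C_6 through C_18: 132, 429, 1430, 4862, 16796, 58786, 208012, 742900, 2674440, 9694845, 35357670, 129644790, 477638700
Sum = 132 + 429 + 1430 + 4862 + 16796 + 58786 + 208012 + 742900 + 2674440 + 9694845 + 35357670 + 129644790 + 477638700
= 656043792

656043792


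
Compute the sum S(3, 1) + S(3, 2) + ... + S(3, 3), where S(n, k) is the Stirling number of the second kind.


By definition, S(n, k) counts partitions of an n-set into exactly k nonempty blocks.
Computing row n = 3 for k = 1..3:
S(3, k): 1, 3, 1
Sum = 5. (This equals Bell_3 since the sum runs over all k.)

5


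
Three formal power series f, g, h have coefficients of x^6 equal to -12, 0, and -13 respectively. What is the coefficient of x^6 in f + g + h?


Series addition is componentwise:
-12 + 0 + -13
= -25

-25


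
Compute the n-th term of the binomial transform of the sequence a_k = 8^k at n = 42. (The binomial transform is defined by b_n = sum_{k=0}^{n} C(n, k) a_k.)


With a_k = 8^k, b_n = sum_{k=0}^{n} C(n, k) 8^k = (1 + 8)^n by the binomial theorem.
For n = 42: (1 + 8)^42 = 9^42 = 11972515182562019788602740026717047105681.

11972515182562019788602740026717047105681


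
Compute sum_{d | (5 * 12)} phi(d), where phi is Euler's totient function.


First, 5 * 12 = 60. One classical identity is sum_{d | n} phi(d) = n (each k in [1, n] has a unique gcd with n, and among the k's with gcd(k, n) = n/d there are phi(d) of them). So the sum equals 60. We also verify directly:
Divisors of 60: 1, 2, 3, 4, 5, 6, 10, 12, 15, 20, 30, 60.
phi values: 1, 1, 2, 2, 4, 2, 4, 4, 8, 8, 8, 16.
Sum = 60.

60


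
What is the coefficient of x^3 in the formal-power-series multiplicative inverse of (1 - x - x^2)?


Let the inverse be f(x) = sum_{k>=0} a_k x^k. From f(x) * (1 - x - x^2) = 1 and matching coefficients:
 x^0: a_0 = 1.
 x^1: a_1 - a_0 = 0, so a_1 = 1.
 x^k (k >= 2): a_k - a_{k-1} - a_{k-2} = 0, i.e. a_k = a_{k-1} + a_{k-2}.
This is the Fibonacci-type recurrence shifted so that a_0 = a_1 = 1.
Iterating: a_0=1, a_1=1, a_2=2, a_3=3
a_3 = 3.

3


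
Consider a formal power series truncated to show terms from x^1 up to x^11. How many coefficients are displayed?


From x^1 to x^11 inclusive, the count is 11 - 1 + 1 = 11.

11


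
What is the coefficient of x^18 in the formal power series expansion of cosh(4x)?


The Maclaurin series is cosh(t) = sum_{m>=0} t^(2m) / (2m)!, so substituting t = 4x, only even powers of x are nonzero, with coefficient of x^(2m) equal to 4^(2m) / (2m)!.
For x^18 the coefficient is 4^18/18! = 68719476736/6402373705728000 = 1048576/97692469875.

1048576/97692469875


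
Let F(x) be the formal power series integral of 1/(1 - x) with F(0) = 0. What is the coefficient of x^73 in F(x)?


1/(1 - x) = sum_{k>=0} x^k. Integrating termwise and using F(0) = 0 gives
F(x) = sum_{k>=0} x^(k+1) / (k+1) = sum_{m>=1} x^m / m = -ln(1 - x).
So the coefficient of x^73 is 1/73 = 1/73.

1/73


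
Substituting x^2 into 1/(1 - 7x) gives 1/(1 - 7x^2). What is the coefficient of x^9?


Since 1/(1 - 7x^2) only has even powers of x,
the coefficient of x^9 (odd) is 0.

0


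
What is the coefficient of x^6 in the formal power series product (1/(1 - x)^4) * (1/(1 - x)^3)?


Combine the factors: (1/(1 - x)^4) * (1/(1 - x)^3) = 1/(1 - x)^7.
Then use 1/(1 - x)^r = sum_{k>=0} C(k + r - 1, r - 1) x^k with r = 7 and k = 6:
C(12, 6) = 924.

924


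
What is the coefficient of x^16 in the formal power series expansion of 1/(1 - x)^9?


The negative binomial / multiset identity is
1/(1 - x)^r = sum_{k>=0} C(k + r - 1, r - 1) x^k.
Here r = 9 and k = 16, so the coefficient is
C(16 + 8, 8) = C(24, 8)
= 735471

735471


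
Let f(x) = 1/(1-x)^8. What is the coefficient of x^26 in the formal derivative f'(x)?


Differentiate: d/dx [ 1/(1-x)^r ] = r / (1-x)^(r+1).
Here r = 8, so f'(x) = 8 / (1-x)^9.
The expansion of 1/(1-x)^(r+1) has coefficient of x^n equal to C(n+r, r).
So the coefficient of x^26 in f'(x) is
8 * C(34, 8) = 8 * 18156204 = 145249632

145249632


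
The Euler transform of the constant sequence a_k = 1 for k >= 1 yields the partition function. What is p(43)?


The Euler transform converts the sequence a_k = 1 into the number of integer partitions.
Using the recurrence or dynamic programming:
p(43) = 63261

63261


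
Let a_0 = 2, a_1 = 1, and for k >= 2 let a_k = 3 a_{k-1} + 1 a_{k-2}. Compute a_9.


Iterating the recurrence forward:
a_0 = 2
a_1 = 1
a_2 = 3*1 + 1*2 = 5
a_3 = 3*5 + 1*1 = 16
a_4 = 3*16 + 1*5 = 53
a_5 = 3*53 + 1*16 = 175
a_6 = 3*175 + 1*53 = 578
a_7 = 3*578 + 1*175 = 1909
a_8 = 3*1909 + 1*578 = 6305
a_9 = 3*6305 + 1*1909 = 20824
So a_9 = 20824.

20824


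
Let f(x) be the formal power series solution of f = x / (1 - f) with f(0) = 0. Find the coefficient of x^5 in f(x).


Apply Lagrange inversion: f = x * phi(f) with phi(t) = 1/(1 - t), so
[x^n] f = (1/n) [t^(n-1)] phi(t)^n = (1/n) [t^(n-1)] (1 - t)^(-n) = (1/n) C(2n - 2, n - 1) = C_{n-1}.
For n = 5: C_4 = C(8, 4) / 5 = 70/5 = 14 = 14.

14


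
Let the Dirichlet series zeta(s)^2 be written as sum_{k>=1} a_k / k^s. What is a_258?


The Dirichlet convolution of the constant function 1 with itself gives (1 * 1)(k) = sum_{d | k} 1 = d(k), the number of positive divisors of k.
Since zeta(s) = sum_{k>=1} 1/k^s, we have zeta(s)^2 = sum_{k>=1} d(k)/k^s, so a_k = d(k).
For k = 258: the divisors are 1, 2, 3, 6, 43, 86, 129, 258.
Count = 8.

8


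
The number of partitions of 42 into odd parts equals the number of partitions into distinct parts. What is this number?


Computing partitions of 42 into odd parts (1, 3, 5, ...):
Using the generating function prod_{k>=0} 1/(1-x^(2k+1)),
the count is 1426

1426


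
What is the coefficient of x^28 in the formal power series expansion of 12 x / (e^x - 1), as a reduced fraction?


The exponential generating function for Bernoulli numbers is
x / (e^x - 1) = sum_{k>=0} B_k x^k / k!.
So the coefficient of x^28 in 12 x / (e^x - 1) is 12 B_28 / 28!.
Computing: B_28 = -23749461029/870, 28! = 304888344611713860501504000000, giving
12 * -23749461029/870 / 304888344611713860501504000000 = -3392780147/3157772140621322126622720000000.

-3392780147/3157772140621322126622720000000


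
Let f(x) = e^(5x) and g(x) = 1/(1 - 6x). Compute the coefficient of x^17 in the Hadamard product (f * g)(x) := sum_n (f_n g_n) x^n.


Expanding: f_k = 5^k/k! (from e^(5x)) and g_k = 6^k (from 1/(1 - 6x)). So the Hadamard coefficient (f * g)_k = 5^k 6^k / k! = (30)^k / k!.
For k = 17: 30^17/17! = 12914016300000000000000000/355687428096000 = 4324877929687500/119119.

4324877929687500/119119


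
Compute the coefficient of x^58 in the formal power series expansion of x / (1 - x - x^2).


Let f(x) = sum_{k>=0} a_k x^k. Multiplying f(x) * (1 - x - x^2) = x and matching coefficients gives a_0 = 0, a_1 = 1, and a_k = a_{k-1} + a_{k-2} for k >= 2. These are the Fibonacci numbers F_k.
Iterating from F_0 = 0, F_1 = 1:
F_0=0, F_1=1, F_2=1, F_3=2, F_4=3, F_5=5, F_6=8, F_7=13, F_8=21, F_9=34, ...
F_58 = 591286729879.

591286729879


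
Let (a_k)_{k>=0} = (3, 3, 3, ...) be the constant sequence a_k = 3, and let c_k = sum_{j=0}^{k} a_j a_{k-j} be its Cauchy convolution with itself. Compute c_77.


Since a_j = 3 for all j >= 0, the convolution sum becomes
c_k = sum_{j=0}^{k} 3 * 3 = 9 * (k + 1).
Equivalently, the generating function of (a_k) is 3/(1 - x) and its square is 9/(1 - x)^2 = sum_{k>=0} 9(k + 1) x^k.
For k = 77: 9 * 78 = 702.

702


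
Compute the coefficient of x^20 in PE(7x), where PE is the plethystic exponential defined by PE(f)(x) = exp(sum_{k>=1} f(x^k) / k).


With f(x) = 7x, the exponent is sum_{k>=1} 7 x^k / k = 7 * (-ln(1 - x)). Exponentiating:
PE(7x) = exp(-7 ln(1 - x)) = 1/(1 - x)^7.
By the negative binomial expansion, [x^n] 1/(1 - x)^7 = C(n + 6, 6).
For n = 20: C(26, 6) = 230230.

230230


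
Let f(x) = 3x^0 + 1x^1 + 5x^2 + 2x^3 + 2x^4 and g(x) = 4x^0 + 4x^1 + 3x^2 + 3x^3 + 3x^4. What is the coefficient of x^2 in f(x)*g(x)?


Cauchy product at x^2:
3*3 + 1*4 + 5*4
= 33

33


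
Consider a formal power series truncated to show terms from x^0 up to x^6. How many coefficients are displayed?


From x^0 to x^6 inclusive, the count is 6 - 0 + 1 = 7.

7


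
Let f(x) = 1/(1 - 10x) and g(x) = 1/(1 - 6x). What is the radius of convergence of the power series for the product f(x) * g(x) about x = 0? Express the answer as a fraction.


The radius of 1/(1 - 10x) is 1/10 (nearest singularity at x = 1/10), and the radius of 1/(1 - 6x) is 1/6.
The product f(x)*g(x) = 1/((1 - 10x)(1 - 6x)) has singularities at both 1/10 and 1/6, so its radius of convergence is the distance to the nearest one:
min(1/10, 1/6) = 1/10.

1/10


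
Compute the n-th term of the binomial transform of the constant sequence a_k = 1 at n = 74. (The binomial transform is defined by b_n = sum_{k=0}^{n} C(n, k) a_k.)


With a_k = 1 for all k, b_n = sum_{k=0}^{n} C(n, k) = 2^n by the binomial theorem.
For n = 74: 2^74 = 18889465931478580854784.

18889465931478580854784


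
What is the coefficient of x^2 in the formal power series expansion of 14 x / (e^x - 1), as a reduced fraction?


The exponential generating function for Bernoulli numbers is
x / (e^x - 1) = sum_{k>=0} B_k x^k / k!.
So the coefficient of x^2 in 14 x / (e^x - 1) is 14 B_2 / 2!.
Computing: B_2 = 1/6, 2! = 2, giving
14 * 1/6 / 2 = 7/6.

7/6


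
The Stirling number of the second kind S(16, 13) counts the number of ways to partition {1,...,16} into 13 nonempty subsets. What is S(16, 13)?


Using the explicit formula S(n,k) = (1/k!) sum_{j=0}^{k} (-1)^(k-j) C(k,j) j^n:
S(16, 13) = 165620
Equivalently, S(n,k) is n! times the coefficient of x^n in the EGF (e^x - 1)^k / k!.

165620


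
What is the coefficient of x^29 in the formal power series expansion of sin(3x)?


The Maclaurin series is sin(t) = sum_{k>=0} (-1)^k t^(2k+1) / (2k+1)!, so substituting t = 3x, only odd powers of x are nonzero, with coefficient of x^(2k+1) equal to (-1)^k 3^(2k+1) / (2k+1)!.
Write 29 = 2*14 + 1, giving the coefficient (-1)^14 * 3^29 / 29! = 68630377364883/8841761993739701954543616000000 = 43046721/5545778360934203392000000.

43046721/5545778360934203392000000


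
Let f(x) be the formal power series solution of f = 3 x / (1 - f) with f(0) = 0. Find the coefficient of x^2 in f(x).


Apply Lagrange inversion: f = 3 x * phi(f) with phi(t) = 1/(1 - t), so
[x^n] f = 3^n * (1/n) [t^(n-1)] phi(t)^n = 3^n * (1/n) [t^(n-1)] (1 - t)^(-n) = 3^n * (1/n) C(2n - 2, n - 1) = 3^n * C_{n-1}.
For n = 2: C_1 = C(2, 1) / 2 = 2/2 = 1.
With the 3^2 = 9 factor, the coefficient is 9 * 1 = 9.

9


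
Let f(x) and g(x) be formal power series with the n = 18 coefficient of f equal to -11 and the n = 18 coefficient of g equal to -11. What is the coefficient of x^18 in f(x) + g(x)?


Addition of formal power series is termwise.
The coefficient of x^18 in f + g = -11 + -11
= -22

-22


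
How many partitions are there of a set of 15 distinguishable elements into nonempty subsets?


Bell_15 can be computed from the Bell triangle or from Dobinski's identity Bell_n = (1/e) * sum_{k>=0} k^n / k!.
Computing Bell_15 = 1382958545.

1382958545


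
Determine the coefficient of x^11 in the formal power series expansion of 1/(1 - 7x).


The geometric series identity gives 1/(1 - c x) = sum_{k>=0} c^k x^k, so the coefficient of x^k is c^k.
Here c = 7 and k = 11.
Computing: 7^11 = 1977326743

1977326743


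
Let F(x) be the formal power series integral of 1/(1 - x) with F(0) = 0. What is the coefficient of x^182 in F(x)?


1/(1 - x) = sum_{k>=0} x^k. Integrating termwise and using F(0) = 0 gives
F(x) = sum_{k>=0} x^(k+1) / (k+1) = sum_{m>=1} x^m / m = -ln(1 - x).
So the coefficient of x^182 is 1/182 = 1/182.

1/182


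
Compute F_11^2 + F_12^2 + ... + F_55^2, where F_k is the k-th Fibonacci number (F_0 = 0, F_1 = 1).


There is a standard identity sum_{k=0}^{N} F_k^2 = F_N * F_{N+1} (proved inductively from the telescoping relation F_k^2 = F_k F_{k+1} - F_{k-1} F_k). Then
sum_{k=11}^{55} F_k^2 = F_55 F_56 - F_10 F_11.
Computing: F_55 = 139583862445, F_56 = 225851433717, F_10 = 55, F_11 = 89.
Sum = 139583862445 * 225851433717 - 55 * 89 = 31525215456959763053170.

31525215456959763053170


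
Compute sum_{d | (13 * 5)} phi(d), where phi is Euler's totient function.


First, 13 * 5 = 65. One classical identity is sum_{d | n} phi(d) = n (each k in [1, n] has a unique gcd with n, and among the k's with gcd(k, n) = n/d there are phi(d) of them). So the sum equals 65. We also verify directly:
Divisors of 65: 1, 5, 13, 65.
phi values: 1, 4, 12, 48.
Sum = 65.

65


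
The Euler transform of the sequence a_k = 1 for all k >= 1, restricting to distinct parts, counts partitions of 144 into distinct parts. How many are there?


Partitions of 144 into distinct parts can be computed via generating function.
Product (1+x)(1+x^2)(1+x^3)...
The coefficient of x^144 = 12769602

12769602


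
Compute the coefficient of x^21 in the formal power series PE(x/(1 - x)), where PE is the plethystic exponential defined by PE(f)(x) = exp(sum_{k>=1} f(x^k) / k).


For f(x) = x/(1 - x) we have
sum_{k>=1} f(x^k) / k = sum_{k>=1} (1/k) * x^k / (1 - x^k) = sum_{k, m >= 1} x^(k m) / k,
which after exponentiating simplifies to
PE(x/(1 - x)) = prod_{k>=1} 1 / (1 - x^k).
This is the generating function for the partition function p(n), so the coefficient of x^21 is p(21).
Computing p(21) by dynamic programming over parts 1, 2, ..., 21: p(21) = 792.

792


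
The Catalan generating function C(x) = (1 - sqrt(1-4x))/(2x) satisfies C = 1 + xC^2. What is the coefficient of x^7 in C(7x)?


Substituting x -> 7x scales the n-th coefficient by 7^n, so [x^7] C(7x) = 7^7 * C_7.
C_7 = C(2*7, 7)/(8) = 3432/8 = 429.
So 7^7 * 429 = 823543 * 429 = 353299947.

353299947


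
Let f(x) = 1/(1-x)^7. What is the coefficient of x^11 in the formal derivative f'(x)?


Differentiate: d/dx [ 1/(1-x)^r ] = r / (1-x)^(r+1).
Here r = 7, so f'(x) = 7 / (1-x)^8.
The expansion of 1/(1-x)^(r+1) has coefficient of x^n equal to C(n+r, r).
So the coefficient of x^11 in f'(x) is
7 * C(18, 7) = 7 * 31824 = 222768

222768


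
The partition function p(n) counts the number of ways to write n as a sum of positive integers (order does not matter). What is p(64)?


Using the generating function prod_{k>=1} 1/(1-x^k), we compute p(64).
By dynamic programming over parts 1 through 64:
p(64) = 1741630

1741630


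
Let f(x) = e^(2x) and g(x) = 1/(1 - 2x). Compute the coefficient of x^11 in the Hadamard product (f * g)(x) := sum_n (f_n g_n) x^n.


Expanding: f_k = 2^k/k! (from e^(2x)) and g_k = 2^k (from 1/(1 - 2x)). So the Hadamard coefficient (f * g)_k = 2^k 2^k / k! = (4)^k / k!.
For k = 11: 4^11/11! = 4194304/39916800 = 16384/155925.

16384/155925


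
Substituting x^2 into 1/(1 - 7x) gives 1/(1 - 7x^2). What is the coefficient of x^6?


The coefficient of x^(2m) in 1/(1 - 7x^2) is 7^m.
With n = 6 = 2*3, the coefficient is 7^3 = 343.

343


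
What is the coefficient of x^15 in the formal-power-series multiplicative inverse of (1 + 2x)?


The inverse is 1/(1 + 2x). Apply the geometric identity 1/(1 - y) = sum_{k>=0} y^k with y = -2x:
1/(1 + 2x) = sum_{k>=0} (-2)^k x^k.
So the coefficient of x^15 is (-2)^15 = -32768.

-32768


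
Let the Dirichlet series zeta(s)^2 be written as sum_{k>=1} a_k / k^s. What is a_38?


The Dirichlet convolution of the constant function 1 with itself gives (1 * 1)(k) = sum_{d | k} 1 = d(k), the number of positive divisors of k.
Since zeta(s) = sum_{k>=1} 1/k^s, we have zeta(s)^2 = sum_{k>=1} d(k)/k^s, so a_k = d(k).
For k = 38: the divisors are 1, 2, 19, 38.
Count = 4.

4


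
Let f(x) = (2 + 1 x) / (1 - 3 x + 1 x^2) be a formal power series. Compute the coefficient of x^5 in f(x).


Write f(x) = sum_{k>=0} a_k x^k. Multiplying both sides by 1 - 3 x + 1 x^2 gives
(1 - 3 x + 1 x^2) sum_{k>=0} a_k x^k = 2 + 1 x.
Matching coefficients:
 x^0: a_0 = 2
 x^1: a_1 - 3 a_0 = 1  =>  a_1 = 3*2 + 1 = 7
 x^k (k >= 2): a_k = 3 a_{k-1} - 1 a_{k-2}.
Iterating: a_2 = 19, a_3 = 50, a_4 = 131, a_5 = 343.
So the coefficient of x^5 is 343.

343


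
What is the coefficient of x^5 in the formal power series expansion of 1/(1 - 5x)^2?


The general identity 1/(1 - c x)^r = sum_{k>=0} c^k C(k + r - 1, r - 1) x^k follows by substituting y = c x into 1/(1 - y)^r = sum_{k>=0} C(k + r - 1, r - 1) y^k.
For c = 5, r = 2, k = 5:
5^5 * C(6, 1) = 3125 * 6 = 18750.

18750


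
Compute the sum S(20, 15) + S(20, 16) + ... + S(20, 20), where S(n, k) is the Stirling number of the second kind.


By definition, S(n, k) counts partitions of an n-set into exactly k nonempty blocks.
Computing row n = 20 for k = 15..20:
S(20, k): 452329200, 22350954, 741285, 15675, 190, 1
Sum = 475437305.

475437305


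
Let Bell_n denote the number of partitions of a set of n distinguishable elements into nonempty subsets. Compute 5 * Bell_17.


Bell_17 can be computed from the Bell triangle or from Dobinski's identity Bell_n = (1/e) * sum_{k>=0} k^n / k!.
Computing Bell_17 = 82864869804.
Then 5 * 82864869804 = 414324349020.

414324349020


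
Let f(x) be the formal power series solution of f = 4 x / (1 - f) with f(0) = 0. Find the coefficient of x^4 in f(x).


Apply Lagrange inversion: f = 4 x * phi(f) with phi(t) = 1/(1 - t), so
[x^n] f = 4^n * (1/n) [t^(n-1)] phi(t)^n = 4^n * (1/n) [t^(n-1)] (1 - t)^(-n) = 4^n * (1/n) C(2n - 2, n - 1) = 4^n * C_{n-1}.
For n = 4: C_3 = C(6, 3) / 4 = 20/4 = 5.
With the 4^4 = 256 factor, the coefficient is 256 * 5 = 1280.

1280


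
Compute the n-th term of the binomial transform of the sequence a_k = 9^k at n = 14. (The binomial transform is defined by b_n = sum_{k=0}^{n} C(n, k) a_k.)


With a_k = 9^k, b_n = sum_{k=0}^{n} C(n, k) 9^k = (1 + 9)^n by the binomial theorem.
For n = 14: (1 + 9)^14 = 10^14 = 100000000000000.

100000000000000


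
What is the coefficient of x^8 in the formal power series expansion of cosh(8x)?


The Maclaurin series is cosh(t) = sum_{m>=0} t^(2m) / (2m)!, so substituting t = 8x, only even powers of x are nonzero, with coefficient of x^(2m) equal to 8^(2m) / (2m)!.
For x^8 the coefficient is 8^8/8! = 16777216/40320 = 131072/315.

131072/315


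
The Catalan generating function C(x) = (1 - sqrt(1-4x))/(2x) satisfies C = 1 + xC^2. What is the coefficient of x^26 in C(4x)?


Substituting x -> 4x scales the n-th coefficient by 4^n, so [x^26] C(4x) = 4^26 * C_26.
C_26 = C(2*26, 26)/(27) = 495918532948104/27 = 18367353072152.
So 4^26 * 18367353072152 = 4503599627370496 * 18367353072152 = 82719204451526082131124027392.

82719204451526082131124027392


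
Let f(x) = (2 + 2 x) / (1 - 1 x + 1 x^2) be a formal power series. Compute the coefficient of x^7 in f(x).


Write f(x) = sum_{k>=0} a_k x^k. Multiplying both sides by 1 - 1 x + 1 x^2 gives
(1 - 1 x + 1 x^2) sum_{k>=0} a_k x^k = 2 + 2 x.
Matching coefficients:
 x^0: a_0 = 2
 x^1: a_1 - 1 a_0 = 2  =>  a_1 = 1*2 + 2 = 4
 x^k (k >= 2): a_k = 1 a_{k-1} - 1 a_{k-2}.
Iterating: a_2 = 2, a_3 = -2, a_4 = -4, a_5 = -2, a_6 = 2, a_7 = 4.
So the coefficient of x^7 is 4.

4


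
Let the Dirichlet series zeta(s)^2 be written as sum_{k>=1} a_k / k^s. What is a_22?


The Dirichlet convolution of the constant function 1 with itself gives (1 * 1)(k) = sum_{d | k} 1 = d(k), the number of positive divisors of k.
Since zeta(s) = sum_{k>=1} 1/k^s, we have zeta(s)^2 = sum_{k>=1} d(k)/k^s, so a_k = d(k).
For k = 22: the divisors are 1, 2, 11, 22.
Count = 4.

4


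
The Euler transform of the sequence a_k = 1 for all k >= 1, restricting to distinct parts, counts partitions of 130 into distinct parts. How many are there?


Partitions of 130 into distinct parts can be computed via generating function.
Product (1+x)(1+x^2)(1+x^3)...
The coefficient of x^130 = 4654670

4654670


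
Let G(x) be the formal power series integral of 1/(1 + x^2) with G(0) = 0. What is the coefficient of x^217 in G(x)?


1/(1 + x^2) = sum_{j>=0} (-1)^j x^(2j). Integrating termwise with G(0) = 0:
G(x) = sum_{j>=0} (-1)^j x^(2j+1) / (2j+1) = arctan(x).
Only odd powers are nonzero. For x^217 write 217 = 2*108 + 1, giving
(-1)^108 / 217 = 1/217 = 1/217.

1/217


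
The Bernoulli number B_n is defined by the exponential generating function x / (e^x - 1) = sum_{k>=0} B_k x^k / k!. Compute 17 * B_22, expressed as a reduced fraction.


Bernoulli numbers can also be computed recursively via B_0 = 1 and sum_{j=0}^{m} C(m+1, j) B_j = 0 for m >= 1. Odd-index Bernoulli numbers vanish for k >= 3.
Computing B_22 = 854513/138, so 17 * B_22 = 17 * 854513/138 = 14526721/138.

14526721/138


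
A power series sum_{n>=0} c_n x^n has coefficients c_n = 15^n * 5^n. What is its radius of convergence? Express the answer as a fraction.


By the root test (Cauchy-Hadamard), the radius is R = 1 / limsup_n |c_n|^(1/n).
Here |c_n|^(1/n) = (15^n * 5^n)^(1/n) = 15 * 5 = 75 for all n.
So R = 1/75 = 1/75.

1/75


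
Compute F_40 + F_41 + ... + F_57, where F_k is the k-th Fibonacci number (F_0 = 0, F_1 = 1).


Use the identity sum_{k=0}^{N} F_k = F_{N+2} - 1 (which follows from F_{k+2} - F_{k+1} = F_k). Then
sum_{k=40}^{57} F_k = (F_{59} - 1) - (F_{41} - 1) = F_{59} - F_{41}.
Computing: F_{59} = 956722026041, F_{41} = 165580141, so
Sum = 956722026041 - 165580141 = 956556445900.

956556445900


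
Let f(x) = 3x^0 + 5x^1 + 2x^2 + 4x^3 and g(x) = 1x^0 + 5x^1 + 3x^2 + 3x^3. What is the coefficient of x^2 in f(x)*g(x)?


Cauchy product at x^2:
3*3 + 5*5 + 2*1
= 36

36


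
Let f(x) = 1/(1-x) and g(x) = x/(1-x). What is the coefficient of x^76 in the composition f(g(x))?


First simplify the composition: f(g(x)) = 1/(1 - x/(1-x)) = (1-x)/((1-x) - x) = (1-x)/(1-2x).
Now extract the coefficient. Write (1-x)/(1-2x) = 1/(1-2x) - x/(1-2x).
The coefficient of x^n in 1/(1-2x) is 2^n, and in x/(1-2x) is 2^(n-1) (for n >= 1).
So the coefficient of x^76 is 2^76 - 2^75 = 75557863725914323419136 - 37778931862957161709568 = 37778931862957161709568.

37778931862957161709568


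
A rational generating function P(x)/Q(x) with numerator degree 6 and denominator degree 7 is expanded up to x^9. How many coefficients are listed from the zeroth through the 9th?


Expanding up to x^9 gives the coefficients for x^0, x^1, ..., x^9.
That is 9 + 1 = 10 coefficients in total.

10


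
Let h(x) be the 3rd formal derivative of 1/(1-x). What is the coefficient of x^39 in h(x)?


Differentiating 3 times: d^3/dx^3 [1/(1-x)] = 3!/(1-x)^4.
The expansion 1/(1-x)^4 = sum_{k>=0} C(k+3, 3) x^k, so the coefficient of x^n in 3!/(1-x)^4 is 3! * C(n+3, 3).
For n = 39: 6 * C(42, 3) = 6 * 11480 = 68880

68880


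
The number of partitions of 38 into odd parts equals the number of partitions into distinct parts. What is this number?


Computing partitions of 38 into odd parts (1, 3, 5, ...):
Using the generating function prod_{k>=0} 1/(1-x^(2k+1)),
the count is 864

864


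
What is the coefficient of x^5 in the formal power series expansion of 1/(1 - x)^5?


The expansion 1/(1 - x)^r = sum_{k>=0} C(k + r - 1, r - 1) x^k follows from the multiset / negative-binomial theorem (or from repeated differentiation of the geometric series).
For r = 5 and k = 5:
C(9, 4) = 362880 / (24 * 120) = 126.

126


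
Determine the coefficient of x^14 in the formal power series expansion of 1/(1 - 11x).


The geometric series identity gives 1/(1 - c x) = sum_{k>=0} c^k x^k, so the coefficient of x^k is c^k.
Here c = 11 and k = 14.
Computing: 11^14 = 379749833583241

379749833583241


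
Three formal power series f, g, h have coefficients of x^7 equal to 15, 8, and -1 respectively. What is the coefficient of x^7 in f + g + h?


Series addition is componentwise:
15 + 8 + -1
= 22

22


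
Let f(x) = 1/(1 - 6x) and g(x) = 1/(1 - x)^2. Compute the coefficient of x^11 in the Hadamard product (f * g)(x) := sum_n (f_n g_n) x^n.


f has coefficients f_k = 6^k. For g = 1/(1 - x)^2 the coefficient is g_k = C(k + 1, 1) = k + 1. The Hadamard coefficient is (f * g)_k = 6^k * (k + 1).
For k = 11: 6^11 * 12 = 362797056 * 12 = 4353564672.

4353564672


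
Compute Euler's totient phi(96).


phi(n) counts integers in [1, n] coprime to n. Using the multiplicative formula phi(n) = n * prod_{p | n} (1 - 1/p):
96 = 2^5 * 3, so
phi(96) = 96 * (1 - 1/2) * (1 - 1/3) = 32.

32


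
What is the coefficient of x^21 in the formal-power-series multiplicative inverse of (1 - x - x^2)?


Let the inverse be f(x) = sum_{k>=0} a_k x^k. From f(x) * (1 - x - x^2) = 1 and matching coefficients:
 x^0: a_0 = 1.
 x^1: a_1 - a_0 = 0, so a_1 = 1.
 x^k (k >= 2): a_k - a_{k-1} - a_{k-2} = 0, i.e. a_k = a_{k-1} + a_{k-2}.
This is the Fibonacci-type recurrence shifted so that a_0 = a_1 = 1.
Iterating: a_0=1, a_1=1, a_2=2, a_3=3, a_4=5, a_5=8, a_6=13, a_7=21, a_8=34, a_9=55, ...
a_21 = 17711.

17711


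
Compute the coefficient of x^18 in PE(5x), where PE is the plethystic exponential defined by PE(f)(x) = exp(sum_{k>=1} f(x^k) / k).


With f(x) = 5x, the exponent is sum_{k>=1} 5 x^k / k = 5 * (-ln(1 - x)). Exponentiating:
PE(5x) = exp(-5 ln(1 - x)) = 1/(1 - x)^5.
By the negative binomial expansion, [x^n] 1/(1 - x)^5 = C(n + 4, 4).
For n = 18: C(22, 4) = 7315.

7315


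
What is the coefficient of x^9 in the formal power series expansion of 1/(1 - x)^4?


The negative binomial / multiset identity is
1/(1 - x)^r = sum_{k>=0} C(k + r - 1, r - 1) x^k.
Here r = 4 and k = 9, so the coefficient is
C(9 + 3, 3) = C(12, 3)
= 220

220


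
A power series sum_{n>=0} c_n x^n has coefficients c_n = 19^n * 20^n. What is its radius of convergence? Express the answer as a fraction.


By the root test (Cauchy-Hadamard), the radius is R = 1 / limsup_n |c_n|^(1/n).
Here |c_n|^(1/n) = (19^n * 20^n)^(1/n) = 19 * 20 = 380 for all n.
So R = 1/380 = 1/380.

1/380


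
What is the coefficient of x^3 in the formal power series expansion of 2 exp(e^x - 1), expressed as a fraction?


exp(e^x - 1) is the exponential generating function for the Bell numbers Bell_k: exp(e^x - 1) = sum_{k>=0} Bell_k x^k / k!.
So the coefficient of x^3 in 2 exp(e^x - 1) is 2 Bell_3 / 3!.
Computing: Bell_3 = 5 and 3! = 6, giving
2 * 5/6 = 5/3.

5/3


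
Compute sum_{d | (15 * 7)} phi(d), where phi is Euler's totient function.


First, 15 * 7 = 105. One classical identity is sum_{d | n} phi(d) = n (each k in [1, n] has a unique gcd with n, and among the k's with gcd(k, n) = n/d there are phi(d) of them). So the sum equals 105. We also verify directly:
Divisors of 105: 1, 3, 5, 7, 15, 21, 35, 105.
phi values: 1, 2, 4, 6, 8, 12, 24, 48.
Sum = 105.

105


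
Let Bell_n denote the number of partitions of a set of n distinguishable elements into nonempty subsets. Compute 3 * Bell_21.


Bell_21 can be computed from the Bell triangle or from Dobinski's identity Bell_n = (1/e) * sum_{k>=0} k^n / k!.
Computing Bell_21 = 474869816156751.
Then 3 * 474869816156751 = 1424609448470253.

1424609448470253


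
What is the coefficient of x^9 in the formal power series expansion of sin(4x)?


The Maclaurin series is sin(t) = sum_{k>=0} (-1)^k t^(2k+1) / (2k+1)!, so substituting t = 4x, only odd powers of x are nonzero, with coefficient of x^(2k+1) equal to (-1)^k 4^(2k+1) / (2k+1)!.
Write 9 = 2*4 + 1, giving the coefficient (-1)^4 * 4^9 / 9! = 262144/362880 = 2048/2835.

2048/2835


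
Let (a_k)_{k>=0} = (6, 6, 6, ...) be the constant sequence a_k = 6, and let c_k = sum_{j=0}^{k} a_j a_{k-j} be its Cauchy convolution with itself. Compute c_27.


Since a_j = 6 for all j >= 0, the convolution sum becomes
c_k = sum_{j=0}^{k} 6 * 6 = 36 * (k + 1).
Equivalently, the generating function of (a_k) is 6/(1 - x) and its square is 36/(1 - x)^2 = sum_{k>=0} 36(k + 1) x^k.
For k = 27: 36 * 28 = 1008.

1008


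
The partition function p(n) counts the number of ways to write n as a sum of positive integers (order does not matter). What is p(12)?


Using the generating function prod_{k>=1} 1/(1-x^k), we compute p(12).
By dynamic programming over parts 1 through 12:
p(12) = 77

77


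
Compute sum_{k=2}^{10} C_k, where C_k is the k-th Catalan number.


C_2 through C_10: 2, 5, 14, 42, 132, 429, 1430, 4862, 16796
Sum = 2 + 5 + 14 + 42 + 132 + 429 + 1430 + 4862 + 16796
= 23712

23712


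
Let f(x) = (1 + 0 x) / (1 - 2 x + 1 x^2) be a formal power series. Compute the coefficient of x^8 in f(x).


Write f(x) = sum_{k>=0} a_k x^k. Multiplying both sides by 1 - 2 x + 1 x^2 gives
(1 - 2 x + 1 x^2) sum_{k>=0} a_k x^k = 1 + 0 x.
Matching coefficients:
 x^0: a_0 = 1
 x^1: a_1 - 2 a_0 = 0  =>  a_1 = 2*1 + 0 = 2
 x^k (k >= 2): a_k = 2 a_{k-1} - 1 a_{k-2}.
Iterating: a_2 = 3, a_3 = 4, a_4 = 5, a_5 = 6, a_6 = 7, a_7 = 8, a_8 = 9.
So the coefficient of x^8 is 9.

9


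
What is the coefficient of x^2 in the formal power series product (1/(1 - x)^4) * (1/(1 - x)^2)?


Combine the factors: (1/(1 - x)^4) * (1/(1 - x)^2) = 1/(1 - x)^6.
Then use 1/(1 - x)^r = sum_{k>=0} C(k + r - 1, r - 1) x^k with r = 6 and k = 2:
C(7, 5) = 21.

21


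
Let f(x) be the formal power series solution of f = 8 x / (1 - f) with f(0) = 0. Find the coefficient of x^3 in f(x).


Apply Lagrange inversion: f = 8 x * phi(f) with phi(t) = 1/(1 - t), so
[x^n] f = 8^n * (1/n) [t^(n-1)] phi(t)^n = 8^n * (1/n) [t^(n-1)] (1 - t)^(-n) = 8^n * (1/n) C(2n - 2, n - 1) = 8^n * C_{n-1}.
For n = 3: C_2 = C(4, 2) / 3 = 6/3 = 2.
With the 8^3 = 512 factor, the coefficient is 512 * 2 = 1024.

1024


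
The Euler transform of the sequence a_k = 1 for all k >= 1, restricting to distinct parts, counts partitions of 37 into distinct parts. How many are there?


Partitions of 37 into distinct parts can be computed via generating function.
Product (1+x)(1+x^2)(1+x^3)...
The coefficient of x^37 = 760

760


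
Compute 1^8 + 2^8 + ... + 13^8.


This power sum has a closed form given by Faulhaber's formula
sum_{k=1}^{m} k^p = (1 / (p + 1)) * sum_{j=0}^{p} C(p + 1, j) B_j m^(p + 1 - j),
but for small m direct computation is fastest:
1 + 256 + 6561 + 65536 + 390625 + 1679616 + 5764801 + 16777216 + 43046721 + 100000000 + 214358881 + 429981696 + 815730721 = 1627802631.

1627802631


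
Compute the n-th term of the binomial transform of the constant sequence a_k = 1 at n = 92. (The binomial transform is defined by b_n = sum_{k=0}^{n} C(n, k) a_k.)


With a_k = 1 for all k, b_n = sum_{k=0}^{n} C(n, k) = 2^n by the binomial theorem.
For n = 92: 2^92 = 4951760157141521099596496896.

4951760157141521099596496896


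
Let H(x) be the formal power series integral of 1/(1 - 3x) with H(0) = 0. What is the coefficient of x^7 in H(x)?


1/(1 - 3x) = sum_{k>=0} 3^k x^k. Integrating termwise with H(0) = 0:
H(x) = sum_{k>=0} 3^k x^(k+1) / (k+1) = sum_{m>=1} 3^(m-1) x^m / m.
For m = 7: 3^6/7 = 729/7 = 729/7.

729/7


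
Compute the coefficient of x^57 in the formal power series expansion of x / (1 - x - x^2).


Let f(x) = sum_{k>=0} a_k x^k. Multiplying f(x) * (1 - x - x^2) = x and matching coefficients gives a_0 = 0, a_1 = 1, and a_k = a_{k-1} + a_{k-2} for k >= 2. These are the Fibonacci numbers F_k.
Iterating from F_0 = 0, F_1 = 1:
F_0=0, F_1=1, F_2=1, F_3=2, F_4=3, F_5=5, F_6=8, F_7=13, F_8=21, F_9=34, ...
F_57 = 365435296162.

365435296162


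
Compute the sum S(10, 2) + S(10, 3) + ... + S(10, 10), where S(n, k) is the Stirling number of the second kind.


By definition, S(n, k) counts partitions of an n-set into exactly k nonempty blocks.
Computing row n = 10 for k = 2..10:
S(10, k): 511, 9330, 34105, 42525, 22827, 5880, 750, 45, 1
Sum = 115974.

115974


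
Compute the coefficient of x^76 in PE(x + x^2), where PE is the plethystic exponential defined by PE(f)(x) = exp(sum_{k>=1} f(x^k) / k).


With f(x) = x + x^2, the exponent is sum_{k>=1} (x^k + x^(2k)) / k = -ln(1 - x) - ln(1 - x^2). Exponentiating:
PE(x + x^2) = 1 / ((1 - x)(1 - x^2)).
This is the generating function for partitions of n into parts of size 1 or 2. The number of 2's can be any j in 0..38, and the rest are 1's, so
[x^76] = floor(76/2) + 1 = 39.

39


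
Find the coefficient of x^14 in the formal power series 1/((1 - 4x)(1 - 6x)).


By partial fractions or Cauchy convolution:
The coefficient equals sum_{k=0}^{14} 4^k * 6^(14-k).
= 234555621376

234555621376


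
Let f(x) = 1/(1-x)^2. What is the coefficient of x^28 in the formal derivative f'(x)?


Differentiate: d/dx [ 1/(1-x)^r ] = r / (1-x)^(r+1).
Here r = 2, so f'(x) = 2 / (1-x)^3.
The expansion of 1/(1-x)^(r+1) has coefficient of x^n equal to C(n+r, r).
So the coefficient of x^28 in f'(x) is
2 * C(30, 2) = 2 * 435 = 870

870


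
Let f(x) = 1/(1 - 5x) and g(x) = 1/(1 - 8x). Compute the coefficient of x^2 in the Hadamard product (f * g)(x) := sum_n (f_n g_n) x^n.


f has coefficients f_k = 5^k and g has coefficients g_k = 8^k, so the Hadamard product has coefficient (f*g)_k = 5^k * 8^k = 40^k.
For k = 2: 40^2 = 1600.

1600


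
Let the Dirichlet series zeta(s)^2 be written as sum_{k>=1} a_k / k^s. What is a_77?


The Dirichlet convolution of the constant function 1 with itself gives (1 * 1)(k) = sum_{d | k} 1 = d(k), the number of positive divisors of k.
Since zeta(s) = sum_{k>=1} 1/k^s, we have zeta(s)^2 = sum_{k>=1} d(k)/k^s, so a_k = d(k).
For k = 77: the divisors are 1, 7, 11, 77.
Count = 4.

4


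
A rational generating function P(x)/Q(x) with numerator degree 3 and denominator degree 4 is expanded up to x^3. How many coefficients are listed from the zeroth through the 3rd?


Expanding up to x^3 gives the coefficients for x^0, x^1, ..., x^3.
That is 3 + 1 = 4 coefficients in total.

4
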